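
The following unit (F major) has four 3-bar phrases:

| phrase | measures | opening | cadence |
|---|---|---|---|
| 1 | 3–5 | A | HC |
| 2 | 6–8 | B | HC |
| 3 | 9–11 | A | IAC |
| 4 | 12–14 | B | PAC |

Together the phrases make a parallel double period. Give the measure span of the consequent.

In a double period the first pair of phrases (ending half cadence) is the large antecedent and the second pair (ending perfect authentic cadence) is the large consequent; the consequent is measures 9–14.

measures 9–14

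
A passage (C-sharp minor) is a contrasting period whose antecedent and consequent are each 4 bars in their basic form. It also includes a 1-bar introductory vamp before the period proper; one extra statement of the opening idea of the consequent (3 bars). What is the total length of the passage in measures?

12 measures

Basic contrasting period: 4 + 4 = 8 bars.
8 (basic form) + 1 (introduction) + 3 (extra statement) = 12.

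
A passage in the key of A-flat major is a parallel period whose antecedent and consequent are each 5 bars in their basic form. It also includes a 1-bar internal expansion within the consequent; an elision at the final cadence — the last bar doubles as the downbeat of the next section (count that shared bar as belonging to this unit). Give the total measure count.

Basic parallel period: 5 + 5 = 10 bars.
10 (basic form) + 1 (internal expansion) = 11.
The elision shares a bar with the next section but does not change this unit's count.

11 measures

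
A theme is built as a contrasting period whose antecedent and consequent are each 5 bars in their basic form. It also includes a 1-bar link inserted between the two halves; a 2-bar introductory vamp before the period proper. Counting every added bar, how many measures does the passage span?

Basic contrasting period: 5 + 5 = 10 bars.
10 (basic form) + 1 (link) + 2 (introduction) = 13.

13 measures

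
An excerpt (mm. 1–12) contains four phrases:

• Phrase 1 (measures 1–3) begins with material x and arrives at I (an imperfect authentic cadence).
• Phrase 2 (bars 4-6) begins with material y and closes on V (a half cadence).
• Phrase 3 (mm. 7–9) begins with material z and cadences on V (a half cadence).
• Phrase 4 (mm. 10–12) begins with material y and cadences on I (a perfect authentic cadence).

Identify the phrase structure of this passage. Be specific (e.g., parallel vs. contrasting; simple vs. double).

Four phrases in two halves: the first half (mm. 1-6) ends with a half cadence, the second (measures 7–12) with a perfect authentic cadence — a large antecedent–consequent pair, i.e. a double period.
Phrase 3 begins with different material from phrase 1, making it contrasting.

contrasting double period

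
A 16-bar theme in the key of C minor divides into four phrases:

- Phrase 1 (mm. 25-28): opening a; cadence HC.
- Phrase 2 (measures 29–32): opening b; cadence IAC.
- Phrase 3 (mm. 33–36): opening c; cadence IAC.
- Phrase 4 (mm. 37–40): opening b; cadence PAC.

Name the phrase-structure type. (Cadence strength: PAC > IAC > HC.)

contrasting double period

Four phrases in two halves: the first half (bars 25-32) ends with an imperfect authentic cadence, the second (mm. 33-40) with a perfect authentic cadence — a large antecedent–consequent pair, i.e. a double period.
Phrase 3 begins with different material from phrase 1, making it contrasting.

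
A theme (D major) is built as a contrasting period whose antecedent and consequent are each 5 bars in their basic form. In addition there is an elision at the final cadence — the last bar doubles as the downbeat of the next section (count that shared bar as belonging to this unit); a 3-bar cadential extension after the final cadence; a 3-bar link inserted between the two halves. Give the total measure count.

16 measures

Basic contrasting period: 5 + 5 = 10 bars.
10 (basic form) + 3 (cadential extension) + 3 (link) = 16.
The elision shares a bar with the next section but does not change this unit's count.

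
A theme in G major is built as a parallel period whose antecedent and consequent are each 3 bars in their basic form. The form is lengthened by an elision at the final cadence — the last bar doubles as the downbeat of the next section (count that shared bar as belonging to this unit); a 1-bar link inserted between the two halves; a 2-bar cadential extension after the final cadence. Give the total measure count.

Basic parallel period: 3 + 3 = 6 bars.
6 (basic form) + 1 (link) + 2 (cadential extension) = 9.
The elision shares a bar with the next section but does not change this unit's count.

9 measures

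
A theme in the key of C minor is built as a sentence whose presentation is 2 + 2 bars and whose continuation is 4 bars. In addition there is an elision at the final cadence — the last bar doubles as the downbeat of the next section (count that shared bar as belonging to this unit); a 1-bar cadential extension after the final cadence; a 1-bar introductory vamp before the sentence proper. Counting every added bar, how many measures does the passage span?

10 measures

Basic sentence: 2 + 2 + 4 = 8 bars.
8 (basic form) + 1 (cadential extension) + 1 (introduction) = 10.
The elision shares a bar with the next section but does not change this unit's count.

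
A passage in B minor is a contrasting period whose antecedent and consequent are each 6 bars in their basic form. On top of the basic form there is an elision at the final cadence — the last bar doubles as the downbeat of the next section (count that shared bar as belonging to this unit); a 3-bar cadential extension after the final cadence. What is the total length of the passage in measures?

15 measures

Basic contrasting period: 6 + 6 = 12 bars.
12 (basic form) + 3 (cadential extension) = 15.
The elision shares a bar with the next section but does not change this unit's count.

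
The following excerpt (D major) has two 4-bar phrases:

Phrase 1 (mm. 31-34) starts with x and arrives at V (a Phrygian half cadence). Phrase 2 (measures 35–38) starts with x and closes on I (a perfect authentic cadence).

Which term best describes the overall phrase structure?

Phrase 1 ends with a Phrygian half cadence (weaker) and phrase 2 with a perfect authentic cadence (stronger): antecedent + consequent = a period.
The two phrases open with the same material (x / x), so the period is parallel.

parallel period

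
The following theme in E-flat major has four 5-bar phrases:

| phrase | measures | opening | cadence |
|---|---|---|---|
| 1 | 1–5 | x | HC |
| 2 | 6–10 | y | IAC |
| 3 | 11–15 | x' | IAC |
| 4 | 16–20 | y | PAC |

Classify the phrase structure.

Four phrases in two halves: the first half (mm. 1-10) ends with an imperfect authentic cadence, the second (mm. 11-20) with a perfect authentic cadence — a large antecedent–consequent pair, i.e. a double period.
Phrase 3 begins with the same material as phrase 1, making it parallel.

parallel double period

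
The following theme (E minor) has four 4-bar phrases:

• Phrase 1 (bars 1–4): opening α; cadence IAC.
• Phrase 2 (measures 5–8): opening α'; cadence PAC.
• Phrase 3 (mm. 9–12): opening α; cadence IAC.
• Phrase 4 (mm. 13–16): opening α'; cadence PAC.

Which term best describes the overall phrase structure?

The cadence pattern IAC–PAC–IAC–PAC is weak–strong twice, and phrases 3–4 restate phrases 1–2: a period heard twice, not a double period (which would end weakly at phrase 2).

repeated period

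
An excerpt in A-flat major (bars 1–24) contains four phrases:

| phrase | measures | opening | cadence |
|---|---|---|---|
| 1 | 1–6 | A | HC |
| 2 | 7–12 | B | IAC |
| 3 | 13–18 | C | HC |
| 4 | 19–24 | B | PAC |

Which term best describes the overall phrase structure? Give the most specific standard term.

Four phrases in two halves: the first half (measures 1–12) ends with an imperfect authentic cadence, the second (measures 13–24) with a perfect authentic cadence — a large antecedent–consequent pair, i.e. a double period.
Phrase 3 begins with different material from phrase 1, making it contrasting.

contrasting double period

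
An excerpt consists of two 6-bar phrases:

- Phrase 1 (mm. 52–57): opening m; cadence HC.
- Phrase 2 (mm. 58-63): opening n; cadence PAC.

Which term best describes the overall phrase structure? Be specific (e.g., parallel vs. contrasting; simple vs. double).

Phrase 1 ends with a half cadence (weaker) and phrase 2 with a perfect authentic cadence (stronger): antecedent + consequent = a period.
The two phrases open with different material (m / n), so the period is contrasting.

contrasting period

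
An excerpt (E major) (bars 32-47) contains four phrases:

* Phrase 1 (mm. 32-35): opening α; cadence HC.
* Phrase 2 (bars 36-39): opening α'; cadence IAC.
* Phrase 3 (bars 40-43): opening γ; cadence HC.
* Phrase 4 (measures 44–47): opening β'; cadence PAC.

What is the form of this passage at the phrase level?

Four phrases in two halves: the first half (bars 32-39) ends with an imperfect authentic cadence, the second (mm. 40–47) with a perfect authentic cadence — a large antecedent–consequent pair, i.e. a double period.
Phrase 3 begins with different material from phrase 1, making it contrasting.

contrasting double period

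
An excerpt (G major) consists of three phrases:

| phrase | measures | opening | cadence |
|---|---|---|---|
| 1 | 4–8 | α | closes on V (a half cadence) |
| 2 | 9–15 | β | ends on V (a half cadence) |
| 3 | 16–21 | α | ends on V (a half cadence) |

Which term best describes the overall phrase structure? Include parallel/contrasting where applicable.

The final phrase closes with a half cadence, which is not stronger than the preceding half cadence; the 3 phrases lack an overall antecedent–consequent design and so form a phrase group.

phrase group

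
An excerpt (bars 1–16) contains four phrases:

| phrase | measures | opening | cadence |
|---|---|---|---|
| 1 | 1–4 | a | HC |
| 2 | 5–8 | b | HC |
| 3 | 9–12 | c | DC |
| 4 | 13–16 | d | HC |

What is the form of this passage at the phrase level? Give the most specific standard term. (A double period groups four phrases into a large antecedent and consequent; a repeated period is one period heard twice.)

Phrase 4 ends with a half cadence, no stronger than phrase 2's half cadence, so the four phrases do not form a double period; nor do phrases 3–4 duplicate 1–2, so it is not a repeated period. With no phrase reaching a conclusive cadence, the passage is a phrase group.

phrase group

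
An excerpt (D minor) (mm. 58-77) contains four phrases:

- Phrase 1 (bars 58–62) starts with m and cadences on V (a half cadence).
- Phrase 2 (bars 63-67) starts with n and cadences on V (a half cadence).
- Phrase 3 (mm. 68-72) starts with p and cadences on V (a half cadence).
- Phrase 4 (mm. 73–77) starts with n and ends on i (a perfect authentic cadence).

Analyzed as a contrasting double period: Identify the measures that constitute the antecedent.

In a double period the four phrases pair into a large antecedent (phrases 1–2, ending half cadence) and a large consequent (phrases 3–4, ending perfect authentic cadence). The antecedent spans mm. 58-67.

measures 58–67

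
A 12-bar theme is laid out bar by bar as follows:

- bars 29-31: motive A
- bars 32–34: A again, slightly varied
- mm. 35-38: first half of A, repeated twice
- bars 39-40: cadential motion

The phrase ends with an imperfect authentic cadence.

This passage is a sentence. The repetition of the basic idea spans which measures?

measures 32–34

The presentation of a sentence is the basic idea (mm. 29–31) plus its repetition (mm. 32–34); the repetition of the basic idea is therefore bars 32–34.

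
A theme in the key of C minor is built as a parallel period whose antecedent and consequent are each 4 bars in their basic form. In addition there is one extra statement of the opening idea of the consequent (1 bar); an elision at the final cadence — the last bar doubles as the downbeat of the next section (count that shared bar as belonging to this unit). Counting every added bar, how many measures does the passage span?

Basic parallel period: 4 + 4 = 8 bars.
8 (basic form) + 1 (extra statement) = 9.
The elision shares a bar with the next section but does not change this unit's count.

9 measures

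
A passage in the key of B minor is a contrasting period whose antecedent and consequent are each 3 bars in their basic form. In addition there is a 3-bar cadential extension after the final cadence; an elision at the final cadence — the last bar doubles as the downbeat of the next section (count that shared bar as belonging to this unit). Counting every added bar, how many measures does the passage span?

Basic contrasting period: 3 + 3 = 6 bars.
6 (basic form) + 3 (cadential extension) = 9.
The elision shares a bar with the next section but does not change this unit's count.

9 measures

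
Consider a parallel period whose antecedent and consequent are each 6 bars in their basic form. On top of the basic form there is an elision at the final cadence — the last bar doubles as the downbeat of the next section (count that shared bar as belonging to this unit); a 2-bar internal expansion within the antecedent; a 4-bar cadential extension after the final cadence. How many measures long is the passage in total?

18 measures

Basic parallel period: 6 + 6 = 12 bars.
12 (basic form) + 2 (internal expansion) + 4 (cadential extension) = 18.
The elision shares a bar with the next section but does not change this unit's count.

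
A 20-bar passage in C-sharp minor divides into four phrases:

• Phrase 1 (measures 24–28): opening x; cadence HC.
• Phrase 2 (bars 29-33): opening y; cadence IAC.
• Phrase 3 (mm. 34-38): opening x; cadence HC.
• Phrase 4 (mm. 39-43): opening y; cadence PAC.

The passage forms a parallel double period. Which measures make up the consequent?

measures 34–43

In a double period the four phrases pair into a large antecedent (phrases 1–2, ending imperfect authentic cadence) and a large consequent (phrases 3–4, ending perfect authentic cadence). The consequent spans mm. 34–43.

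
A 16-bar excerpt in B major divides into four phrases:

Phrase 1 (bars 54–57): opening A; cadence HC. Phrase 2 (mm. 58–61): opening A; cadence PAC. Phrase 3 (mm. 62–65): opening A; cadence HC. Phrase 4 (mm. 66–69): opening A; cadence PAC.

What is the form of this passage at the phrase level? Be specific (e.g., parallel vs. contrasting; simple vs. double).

The cadence pattern HC–PAC–HC–PAC is weak–strong twice, and phrases 3–4 restate phrases 1–2: a period heard twice, not a double period (which would end weakly at phrase 2).

repeated period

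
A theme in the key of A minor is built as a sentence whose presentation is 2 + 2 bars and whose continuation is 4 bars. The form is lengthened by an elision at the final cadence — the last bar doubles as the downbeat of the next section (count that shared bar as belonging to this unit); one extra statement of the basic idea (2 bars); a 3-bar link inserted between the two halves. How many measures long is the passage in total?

Basic sentence: 2 + 2 + 4 = 8 bars.
8 (basic form) + 2 (extra statement) + 3 (link) = 13.
The elision shares a bar with the next section but does not change this unit's count.

13 measures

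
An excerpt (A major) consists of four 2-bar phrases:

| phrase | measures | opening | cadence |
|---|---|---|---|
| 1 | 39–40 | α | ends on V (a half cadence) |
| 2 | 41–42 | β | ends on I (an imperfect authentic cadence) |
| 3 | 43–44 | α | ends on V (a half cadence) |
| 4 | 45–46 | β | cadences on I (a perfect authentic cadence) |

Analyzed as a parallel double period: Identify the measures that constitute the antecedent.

In a double period the four phrases pair into a large antecedent (phrases 1–2, ending imperfect authentic cadence) and a large consequent (phrases 3–4, ending perfect authentic cadence). The antecedent spans bars 39-42.

measures 39–42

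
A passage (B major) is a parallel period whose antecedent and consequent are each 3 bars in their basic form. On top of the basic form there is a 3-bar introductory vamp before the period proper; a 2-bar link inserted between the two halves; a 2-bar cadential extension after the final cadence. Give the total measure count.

13 measures

Basic parallel period: 3 + 3 = 6 bars.
6 (basic form) + 3 (introduction) + 2 (link) + 2 (cadential extension) = 13.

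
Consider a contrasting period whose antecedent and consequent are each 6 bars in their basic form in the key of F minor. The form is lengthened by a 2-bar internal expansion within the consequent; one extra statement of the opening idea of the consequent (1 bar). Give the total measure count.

Basic contrasting period: 6 + 6 = 12 bars.
12 (basic form) + 2 (internal expansion) + 1 (extra statement) = 15.

15 measures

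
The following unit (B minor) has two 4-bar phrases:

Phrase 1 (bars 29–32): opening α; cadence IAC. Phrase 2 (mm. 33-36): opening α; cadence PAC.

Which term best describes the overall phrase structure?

Phrase 1 ends with an imperfect authentic cadence (weaker) and phrase 2 with a perfect authentic cadence (stronger): antecedent + consequent = a period.
The two phrases open with the same material (α / α), so the period is parallel.

parallel period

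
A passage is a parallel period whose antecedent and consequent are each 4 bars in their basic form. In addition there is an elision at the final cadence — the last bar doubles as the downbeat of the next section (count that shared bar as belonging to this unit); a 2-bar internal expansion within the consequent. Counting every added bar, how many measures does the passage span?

Basic parallel period: 4 + 4 = 8 bars.
8 (basic form) + 2 (internal expansion) = 10.
The elision shares a bar with the next section but does not change this unit's count.

10 measures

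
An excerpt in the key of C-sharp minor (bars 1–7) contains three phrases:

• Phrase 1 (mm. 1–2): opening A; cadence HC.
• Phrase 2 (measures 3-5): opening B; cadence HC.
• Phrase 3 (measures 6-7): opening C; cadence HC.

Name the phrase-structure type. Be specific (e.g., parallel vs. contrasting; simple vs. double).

phrase group

The final phrase closes with a half cadence, which is not stronger than the preceding half cadence; the 3 phrases lack an overall antecedent–consequent design and so form a phrase group.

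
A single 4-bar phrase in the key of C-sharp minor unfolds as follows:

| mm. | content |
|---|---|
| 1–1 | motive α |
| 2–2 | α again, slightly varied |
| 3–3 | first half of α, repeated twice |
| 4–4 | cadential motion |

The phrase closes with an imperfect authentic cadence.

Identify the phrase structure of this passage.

Basic idea (bar 1) + its repetition (bar 2) form the presentation; fragmentation and cadence (mm. 3-4) form the continuation — the 4-bar whole is a sentence.

sentence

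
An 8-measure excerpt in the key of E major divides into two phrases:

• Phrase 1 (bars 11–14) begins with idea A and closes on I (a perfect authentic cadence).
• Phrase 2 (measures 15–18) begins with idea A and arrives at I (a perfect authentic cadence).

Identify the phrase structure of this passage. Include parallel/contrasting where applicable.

Both phrases have the same opening (A) and the same cadence (perfect authentic cadence): the second is a restatement, not a consequent, so this is a repeated phrase rather than a period.

repeated phrase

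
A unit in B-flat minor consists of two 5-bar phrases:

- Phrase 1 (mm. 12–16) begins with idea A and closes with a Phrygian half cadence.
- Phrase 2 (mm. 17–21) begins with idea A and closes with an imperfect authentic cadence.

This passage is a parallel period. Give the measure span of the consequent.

measures 17–21

The antecedent is the phrase ending with the weaker cadence (Phrygian half cadence, phrase 1) and the consequent the one ending more conclusively (imperfect authentic cadence, phrase 2); the consequent is measures 17–21.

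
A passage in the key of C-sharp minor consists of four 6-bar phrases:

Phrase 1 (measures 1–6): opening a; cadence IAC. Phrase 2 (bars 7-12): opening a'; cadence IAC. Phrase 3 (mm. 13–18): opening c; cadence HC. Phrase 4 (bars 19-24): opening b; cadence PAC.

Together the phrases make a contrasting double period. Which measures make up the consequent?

In a double period the first pair of phrases (ending imperfect authentic cadence) is the large antecedent and the second pair (ending perfect authentic cadence) is the large consequent; the consequent is measures 13–24.

measures 13–24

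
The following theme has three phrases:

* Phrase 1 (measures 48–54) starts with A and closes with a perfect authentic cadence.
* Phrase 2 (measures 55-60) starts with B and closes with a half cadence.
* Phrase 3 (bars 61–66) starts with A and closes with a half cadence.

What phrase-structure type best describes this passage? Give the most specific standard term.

phrase group

The final phrase closes with a half cadence, which is not stronger than the preceding half cadence; the 3 phrases lack an overall antecedent–consequent design and so form a phrase group.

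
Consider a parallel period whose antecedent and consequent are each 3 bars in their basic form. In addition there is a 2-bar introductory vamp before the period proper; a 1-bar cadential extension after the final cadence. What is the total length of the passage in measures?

Basic parallel period: 3 + 3 = 6 bars.
6 (basic form) + 2 (introduction) + 1 (cadential extension) = 9.

9 measures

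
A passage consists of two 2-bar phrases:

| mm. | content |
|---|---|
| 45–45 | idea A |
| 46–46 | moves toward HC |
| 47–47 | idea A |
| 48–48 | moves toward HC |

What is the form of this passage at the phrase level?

repeated phrase

Both phrases have the same opening (A) and the same cadence (half cadence): the second is a restatement, not a consequent, so this is a repeated phrase rather than a period.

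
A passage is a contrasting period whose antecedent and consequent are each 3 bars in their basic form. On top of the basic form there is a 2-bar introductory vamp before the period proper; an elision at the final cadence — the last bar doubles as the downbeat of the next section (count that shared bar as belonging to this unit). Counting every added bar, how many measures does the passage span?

8 measures

Basic contrasting period: 3 + 3 = 6 bars.
6 (basic form) + 2 (introduction) = 8.
The elision shares a bar with the next section but does not change this unit's count.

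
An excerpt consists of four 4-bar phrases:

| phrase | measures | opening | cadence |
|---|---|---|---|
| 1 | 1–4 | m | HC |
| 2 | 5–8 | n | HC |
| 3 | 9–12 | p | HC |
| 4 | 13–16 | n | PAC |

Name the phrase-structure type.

Four phrases in two halves: the first half (measures 1–8) ends with a half cadence, the second (bars 9–16) with a perfect authentic cadence — a large antecedent–consequent pair, i.e. a double period.
Phrase 3 begins with different material from phrase 1, making it contrasting.

contrasting double period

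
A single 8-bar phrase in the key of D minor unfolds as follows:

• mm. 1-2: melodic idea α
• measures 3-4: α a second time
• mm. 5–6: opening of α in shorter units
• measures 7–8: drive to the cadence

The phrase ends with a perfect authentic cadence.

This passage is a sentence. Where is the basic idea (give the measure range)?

measures 1–2

The presentation of a sentence is the basic idea (mm. 1-2) plus its repetition (mm. 3-4); the basic idea is therefore bars 1–2.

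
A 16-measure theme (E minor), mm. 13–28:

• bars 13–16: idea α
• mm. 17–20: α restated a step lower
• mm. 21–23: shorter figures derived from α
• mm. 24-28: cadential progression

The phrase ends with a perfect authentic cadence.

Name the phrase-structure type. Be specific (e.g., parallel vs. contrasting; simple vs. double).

Basic idea (measures 13–16) + its repetition (mm. 17-20) form the presentation; fragmentation and cadence (bars 21–28) form the continuation — the 16-bar whole is a sentence.

sentence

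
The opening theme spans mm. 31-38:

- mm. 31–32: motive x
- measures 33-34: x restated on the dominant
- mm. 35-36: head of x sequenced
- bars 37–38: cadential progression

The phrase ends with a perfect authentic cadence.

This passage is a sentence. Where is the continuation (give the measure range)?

measures 35–38

After the presentation (mm. 31–34), the continuation covers the fragmentation through the cadence: bars 35–38.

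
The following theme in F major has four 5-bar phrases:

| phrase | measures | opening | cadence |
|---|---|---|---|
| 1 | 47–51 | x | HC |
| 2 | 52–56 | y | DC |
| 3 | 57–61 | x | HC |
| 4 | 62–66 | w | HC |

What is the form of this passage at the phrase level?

phrase group

Phrase 4 ends with a half cadence, no stronger than phrase 2's deceptive cadence, so the four phrases do not form a double period; nor do phrases 3–4 duplicate 1–2, so it is not a repeated period. With no phrase reaching a conclusive cadence, the passage is a phrase group.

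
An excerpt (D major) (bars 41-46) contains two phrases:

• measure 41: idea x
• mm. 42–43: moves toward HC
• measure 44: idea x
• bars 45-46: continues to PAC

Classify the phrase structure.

parallel period

Phrase 1 ends with a half cadence (weaker) and phrase 2 with a perfect authentic cadence (stronger): antecedent + consequent = a period.
The two phrases open with the same material (x / x), so the period is parallel.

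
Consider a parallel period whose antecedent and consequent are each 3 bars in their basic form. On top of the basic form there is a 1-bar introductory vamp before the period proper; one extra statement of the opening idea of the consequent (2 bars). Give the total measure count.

Basic parallel period: 3 + 3 = 6 bars.
6 (basic form) + 1 (introduction) + 2 (extra statement) = 9.

9 measures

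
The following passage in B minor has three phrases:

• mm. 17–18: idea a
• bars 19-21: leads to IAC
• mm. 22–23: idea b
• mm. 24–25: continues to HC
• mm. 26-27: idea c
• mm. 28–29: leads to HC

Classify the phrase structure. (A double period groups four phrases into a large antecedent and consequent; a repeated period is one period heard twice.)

phrase group

The final phrase closes with a half cadence, which is not stronger than the preceding half cadence; the 3 phrases lack an overall antecedent–consequent design and so form a phrase group.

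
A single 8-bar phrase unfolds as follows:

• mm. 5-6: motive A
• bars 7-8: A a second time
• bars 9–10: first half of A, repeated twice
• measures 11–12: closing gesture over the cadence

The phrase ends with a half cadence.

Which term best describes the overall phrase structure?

sentence

Basic idea (measures 5–6) + its repetition (bars 7–8) form the presentation; fragmentation and cadence (mm. 9–12) form the continuation — the 8-bar whole is a sentence.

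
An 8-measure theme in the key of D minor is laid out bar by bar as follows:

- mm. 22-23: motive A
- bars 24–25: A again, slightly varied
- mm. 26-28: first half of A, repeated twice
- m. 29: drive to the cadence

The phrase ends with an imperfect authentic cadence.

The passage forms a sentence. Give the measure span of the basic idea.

The presentation of a sentence is the basic idea (bars 22-23) plus its repetition (bars 24-25); the basic idea is therefore mm. 22–23.

measures 22–23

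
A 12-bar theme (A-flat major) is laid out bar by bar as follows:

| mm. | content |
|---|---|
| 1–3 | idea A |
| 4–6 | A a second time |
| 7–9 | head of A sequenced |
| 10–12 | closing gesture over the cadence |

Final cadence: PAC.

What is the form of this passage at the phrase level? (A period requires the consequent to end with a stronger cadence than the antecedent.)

sentence

Basic idea (mm. 1–3) + its repetition (bars 4–6) form the presentation; fragmentation and cadence (mm. 7–12) form the continuation — the 12-bar whole is a sentence.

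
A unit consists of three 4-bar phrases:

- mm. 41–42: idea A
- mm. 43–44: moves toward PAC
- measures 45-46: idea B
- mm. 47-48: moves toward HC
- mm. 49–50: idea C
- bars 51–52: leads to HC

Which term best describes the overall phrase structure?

The final phrase closes with a half cadence, which is not stronger than the preceding half cadence; the 3 phrases lack an overall antecedent–consequent design and so form a phrase group.

phrase group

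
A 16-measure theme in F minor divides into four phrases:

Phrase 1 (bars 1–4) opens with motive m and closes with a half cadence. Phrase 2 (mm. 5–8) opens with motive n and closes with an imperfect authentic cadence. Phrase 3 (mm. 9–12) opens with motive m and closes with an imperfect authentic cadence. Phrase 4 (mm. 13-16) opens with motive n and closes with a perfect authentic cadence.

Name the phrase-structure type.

Four phrases in two halves: the first half (mm. 1–8) ends with an imperfect authentic cadence, the second (measures 9–16) with a perfect authentic cadence — a large antecedent–consequent pair, i.e. a double period.
Phrase 3 begins with the same material as phrase 1, making it parallel.

parallel double period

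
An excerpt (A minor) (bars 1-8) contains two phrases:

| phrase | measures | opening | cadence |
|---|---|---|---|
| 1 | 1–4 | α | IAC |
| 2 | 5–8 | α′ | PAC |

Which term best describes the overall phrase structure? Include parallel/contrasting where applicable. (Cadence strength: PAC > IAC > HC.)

Phrase 1 ends with an imperfect authentic cadence (weaker) and phrase 2 with a perfect authentic cadence (stronger): antecedent + consequent = a period.
The two phrases open with the same material (α / α′), so the period is parallel.

parallel period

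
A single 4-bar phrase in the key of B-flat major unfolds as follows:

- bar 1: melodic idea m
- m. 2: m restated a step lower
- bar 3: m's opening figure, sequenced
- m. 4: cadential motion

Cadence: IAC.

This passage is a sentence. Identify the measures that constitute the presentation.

The presentation of a sentence is the basic idea (bar 1) plus its repetition (m. 2); the presentation is therefore mm. 1–2.

measures 1–2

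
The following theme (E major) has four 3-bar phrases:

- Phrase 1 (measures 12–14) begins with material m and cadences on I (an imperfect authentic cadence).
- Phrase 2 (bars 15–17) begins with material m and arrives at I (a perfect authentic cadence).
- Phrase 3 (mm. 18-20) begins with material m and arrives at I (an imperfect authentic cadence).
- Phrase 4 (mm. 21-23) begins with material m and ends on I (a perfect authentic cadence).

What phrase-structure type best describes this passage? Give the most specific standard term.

repeated period

The cadence pattern IAC–PAC–IAC–PAC is weak–strong twice, and phrases 3–4 restate phrases 1–2: a period heard twice, not a double period (which would end weakly at phrase 2).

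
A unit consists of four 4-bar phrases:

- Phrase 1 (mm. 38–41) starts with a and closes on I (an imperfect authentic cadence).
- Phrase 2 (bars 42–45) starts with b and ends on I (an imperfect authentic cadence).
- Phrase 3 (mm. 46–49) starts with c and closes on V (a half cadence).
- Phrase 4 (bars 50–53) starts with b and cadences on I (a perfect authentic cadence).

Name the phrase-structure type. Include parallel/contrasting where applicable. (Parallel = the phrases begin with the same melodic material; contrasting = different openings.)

Four phrases in two halves: the first half (mm. 38–45) ends with an imperfect authentic cadence, the second (mm. 46-53) with a perfect authentic cadence — a large antecedent–consequent pair, i.e. a double period.
Phrase 3 begins with different material from phrase 1, making it contrasting.

contrasting double period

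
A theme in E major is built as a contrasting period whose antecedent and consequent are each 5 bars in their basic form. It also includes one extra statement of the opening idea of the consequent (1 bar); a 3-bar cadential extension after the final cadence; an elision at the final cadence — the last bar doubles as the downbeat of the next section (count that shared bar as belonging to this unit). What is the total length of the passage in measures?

14 measures

Basic contrasting period: 5 + 5 = 10 bars.
10 (basic form) + 1 (extra statement) + 3 (cadential extension) = 14.
The elision shares a bar with the next section but does not change this unit's count.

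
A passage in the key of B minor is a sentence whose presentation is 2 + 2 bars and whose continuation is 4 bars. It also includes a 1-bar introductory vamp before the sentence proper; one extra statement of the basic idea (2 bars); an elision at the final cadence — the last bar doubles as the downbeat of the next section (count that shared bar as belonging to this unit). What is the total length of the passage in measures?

Basic sentence: 2 + 2 + 4 = 8 bars.
8 (basic form) + 1 (introduction) + 2 (extra statement) = 11.
The elision shares a bar with the next section but does not change this unit's count.

11 measures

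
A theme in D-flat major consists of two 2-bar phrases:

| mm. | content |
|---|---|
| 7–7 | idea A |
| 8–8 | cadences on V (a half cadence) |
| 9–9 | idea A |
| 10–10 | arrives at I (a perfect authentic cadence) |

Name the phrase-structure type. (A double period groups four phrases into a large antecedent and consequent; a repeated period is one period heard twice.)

parallel period

Phrase 1 ends with a half cadence (weaker) and phrase 2 with a perfect authentic cadence (stronger): antecedent + consequent = a period.
The two phrases open with the same material (A / A), so the period is parallel.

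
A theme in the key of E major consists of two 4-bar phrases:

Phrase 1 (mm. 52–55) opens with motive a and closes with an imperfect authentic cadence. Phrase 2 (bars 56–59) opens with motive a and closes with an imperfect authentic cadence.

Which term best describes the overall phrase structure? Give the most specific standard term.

Both phrases have the same opening (a) and the same cadence (imperfect authentic cadence): the second is a restatement, not a consequent, so this is a repeated phrase rather than a period.

repeated phrase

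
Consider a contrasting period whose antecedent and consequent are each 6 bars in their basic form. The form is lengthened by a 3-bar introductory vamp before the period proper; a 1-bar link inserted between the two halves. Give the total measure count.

Basic contrasting period: 6 + 6 = 12 bars.
12 (basic form) + 3 (introduction) + 1 (link) = 16.

16 measures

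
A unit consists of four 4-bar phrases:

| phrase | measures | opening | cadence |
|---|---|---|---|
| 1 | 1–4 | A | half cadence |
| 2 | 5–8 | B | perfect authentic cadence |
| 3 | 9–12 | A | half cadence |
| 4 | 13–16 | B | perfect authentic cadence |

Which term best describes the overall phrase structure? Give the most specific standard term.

The cadence pattern HC–PAC–HC–PAC is weak–strong twice, and phrases 3–4 restate phrases 1–2: a period heard twice, not a double period (which would end weakly at phrase 2).

repeated period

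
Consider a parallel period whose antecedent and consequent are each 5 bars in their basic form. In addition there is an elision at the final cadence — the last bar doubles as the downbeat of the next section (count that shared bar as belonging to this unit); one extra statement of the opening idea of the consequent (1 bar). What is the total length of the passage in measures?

Basic parallel period: 5 + 5 = 10 bars.
10 (basic form) + 1 (extra statement) = 11.
The elision shares a bar with the next section but does not change this unit's count.

11 measures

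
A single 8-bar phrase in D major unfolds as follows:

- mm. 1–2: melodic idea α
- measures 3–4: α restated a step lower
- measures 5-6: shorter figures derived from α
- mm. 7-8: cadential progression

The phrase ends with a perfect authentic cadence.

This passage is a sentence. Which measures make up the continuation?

After the presentation (mm. 1–4), the continuation covers the fragmentation through the cadence: measures 5-8.

measures 5–8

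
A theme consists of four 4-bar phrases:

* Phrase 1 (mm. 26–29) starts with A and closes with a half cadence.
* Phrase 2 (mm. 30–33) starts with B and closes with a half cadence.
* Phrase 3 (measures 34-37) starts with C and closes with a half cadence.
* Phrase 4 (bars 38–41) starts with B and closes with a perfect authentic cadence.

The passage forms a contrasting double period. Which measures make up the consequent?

measures 34–41

In a double period the first pair of phrases (ending half cadence) is the large antecedent and the second pair (ending perfect authentic cadence) is the large consequent; the consequent is measures 34–41.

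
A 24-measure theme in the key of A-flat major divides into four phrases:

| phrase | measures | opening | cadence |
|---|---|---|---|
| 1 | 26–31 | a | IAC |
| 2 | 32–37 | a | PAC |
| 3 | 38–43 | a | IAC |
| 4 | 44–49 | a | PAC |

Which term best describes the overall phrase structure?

repeated period

The cadence pattern IAC–PAC–IAC–PAC is weak–strong twice, and phrases 3–4 restate phrases 1–2: a period heard twice, not a double period (which would end weakly at phrase 2).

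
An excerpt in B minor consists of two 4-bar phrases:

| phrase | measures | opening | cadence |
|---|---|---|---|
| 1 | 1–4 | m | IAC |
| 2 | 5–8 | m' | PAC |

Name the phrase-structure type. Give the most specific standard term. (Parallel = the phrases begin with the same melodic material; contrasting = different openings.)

Phrase 1 ends with an imperfect authentic cadence (weaker) and phrase 2 with a perfect authentic cadence (stronger): antecedent + consequent = a period.
The two phrases open with the same material (m / m'), so the period is parallel.

parallel period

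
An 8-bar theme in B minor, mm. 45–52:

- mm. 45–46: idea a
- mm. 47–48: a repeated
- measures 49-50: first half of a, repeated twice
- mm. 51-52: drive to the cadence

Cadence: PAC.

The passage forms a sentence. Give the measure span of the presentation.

measures 45–48

The presentation of a sentence is the basic idea (mm. 45-46) plus its repetition (bars 47–48); the presentation is therefore mm. 45–48.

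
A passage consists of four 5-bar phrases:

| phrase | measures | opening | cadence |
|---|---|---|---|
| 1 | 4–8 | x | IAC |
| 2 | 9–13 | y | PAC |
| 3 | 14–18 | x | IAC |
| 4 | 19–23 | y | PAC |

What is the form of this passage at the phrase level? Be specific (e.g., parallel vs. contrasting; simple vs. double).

The cadence pattern IAC–PAC–IAC–PAC is weak–strong twice, and phrases 3–4 restate phrases 1–2: a period heard twice, not a double period (which would end weakly at phrase 2).

repeated period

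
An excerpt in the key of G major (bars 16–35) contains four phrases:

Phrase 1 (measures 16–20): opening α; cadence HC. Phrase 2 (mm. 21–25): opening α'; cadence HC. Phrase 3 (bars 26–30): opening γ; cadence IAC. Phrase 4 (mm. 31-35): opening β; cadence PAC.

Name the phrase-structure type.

Four phrases in two halves: the first half (bars 16-25) ends with a half cadence, the second (measures 26–35) with a perfect authentic cadence — a large antecedent–consequent pair, i.e. a double period.
Phrase 3 begins with different material from phrase 1, making it contrasting.

contrasting double period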